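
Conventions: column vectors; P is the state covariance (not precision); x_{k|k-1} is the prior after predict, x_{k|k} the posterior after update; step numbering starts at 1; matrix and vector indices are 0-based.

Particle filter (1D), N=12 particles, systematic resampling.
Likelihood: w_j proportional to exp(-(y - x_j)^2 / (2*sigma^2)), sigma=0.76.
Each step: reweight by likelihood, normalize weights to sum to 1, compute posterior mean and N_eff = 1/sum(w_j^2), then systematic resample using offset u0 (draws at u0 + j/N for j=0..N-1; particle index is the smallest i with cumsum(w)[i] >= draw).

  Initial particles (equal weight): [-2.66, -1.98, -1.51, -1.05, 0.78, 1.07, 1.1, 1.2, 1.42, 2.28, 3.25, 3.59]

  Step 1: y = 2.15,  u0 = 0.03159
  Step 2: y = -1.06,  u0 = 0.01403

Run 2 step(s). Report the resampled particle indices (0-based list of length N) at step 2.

resampled_idx = [0, 0, 0, 0, 0, 1, 1, 2, 2, 3, 4, 5]

step 1: w=[0.0000, 0.0000, 0.0000, 0.0000, 0.0557, 0.1030, 0.1089, 0.1294, 0.1782, 0.2786, 0.0992, 0.0470]  mean=1.8079  Neff=6.1072  idx=[4, 5, 6, 7, 7, 8, 8, 9, 9, 9, 10, 10]
step 2: w=[0.4281, 0.1580, 0.1414, 0.0964, 0.0964, 0.0391, 0.0391, 0.0005, 0.0005, 0.0005, 0.0000, 0.0000]  mean=1.0044  Neff=4.0024  idx=[0, 0, 0, 0, 0, 1, 1, 2, 2, 3, 4, 5]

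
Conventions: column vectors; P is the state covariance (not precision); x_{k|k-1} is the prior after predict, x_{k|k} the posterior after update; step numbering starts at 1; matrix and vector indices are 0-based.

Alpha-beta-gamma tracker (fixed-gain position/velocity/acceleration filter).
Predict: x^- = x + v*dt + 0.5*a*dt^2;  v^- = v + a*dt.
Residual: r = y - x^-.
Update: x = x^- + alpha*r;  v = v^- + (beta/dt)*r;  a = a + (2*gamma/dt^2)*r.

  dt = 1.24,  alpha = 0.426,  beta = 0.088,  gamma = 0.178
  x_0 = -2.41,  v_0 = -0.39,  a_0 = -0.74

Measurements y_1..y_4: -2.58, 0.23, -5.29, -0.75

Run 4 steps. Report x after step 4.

x_post = -3.3442

step 1: x_pred=-3.4625  r=0.8825  x^+=-3.0866  v^+=-1.2450  a^+=-0.5357
step 2: x_pred=-5.0421  r=5.2721  x^+=-2.7962  v^+=-1.5351  a^+=0.6850
step 3: x_pred=-4.1731  r=-1.1169  x^+=-4.6489  v^+=-0.7649  a^+=0.4264
step 4: x_pred=-5.2696  r=4.5196  x^+=-3.3442  v^+=0.0845  a^+=1.4728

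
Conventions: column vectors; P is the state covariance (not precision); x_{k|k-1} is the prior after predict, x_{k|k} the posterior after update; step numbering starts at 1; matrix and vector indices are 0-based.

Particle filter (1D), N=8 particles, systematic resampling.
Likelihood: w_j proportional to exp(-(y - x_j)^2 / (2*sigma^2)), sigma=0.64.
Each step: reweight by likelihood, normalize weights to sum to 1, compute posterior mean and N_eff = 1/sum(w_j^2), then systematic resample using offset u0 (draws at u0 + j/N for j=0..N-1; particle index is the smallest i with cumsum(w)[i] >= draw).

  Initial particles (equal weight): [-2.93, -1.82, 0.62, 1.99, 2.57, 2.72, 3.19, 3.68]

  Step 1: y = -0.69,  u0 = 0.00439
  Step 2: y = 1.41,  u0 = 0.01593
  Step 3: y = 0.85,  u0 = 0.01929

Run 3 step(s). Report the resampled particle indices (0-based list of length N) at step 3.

step 1: w=[0.0065, 0.6265, 0.3665, 0.0005, 0.0000, 0.0000, 0.0000, 0.0000]  mean=-0.9311  Neff=1.8980  idx=[0, 1, 1, 1, 1, 1, 2, 2]
step 2: w=[0.0000, 0.0000, 0.0000, 0.0000, 0.0000, 0.0000, 0.5000, 0.5000]  mean=0.6200  Neff=2.0001  idx=[6, 6, 6, 6, 7, 7, 7, 7]
step 3: w=[0.1250, 0.1250, 0.1250, 0.1250, 0.1250, 0.1250, 0.1250, 0.1250]  mean=0.6200  Neff=8.0000  idx=[0, 1, 2, 3, 4, 5, 6, 7]

resampled_idx = [0, 1, 2, 3, 4, 5, 6, 7]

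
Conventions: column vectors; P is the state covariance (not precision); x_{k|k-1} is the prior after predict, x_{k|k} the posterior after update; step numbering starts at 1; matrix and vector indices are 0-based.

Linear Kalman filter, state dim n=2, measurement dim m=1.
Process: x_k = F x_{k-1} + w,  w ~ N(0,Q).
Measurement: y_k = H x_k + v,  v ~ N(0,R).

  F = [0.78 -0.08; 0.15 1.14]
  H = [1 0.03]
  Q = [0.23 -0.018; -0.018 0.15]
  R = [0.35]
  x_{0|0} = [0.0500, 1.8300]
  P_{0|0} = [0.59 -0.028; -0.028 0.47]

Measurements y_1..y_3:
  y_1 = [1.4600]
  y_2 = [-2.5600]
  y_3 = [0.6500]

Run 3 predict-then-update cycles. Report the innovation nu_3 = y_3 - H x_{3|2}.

step 1: x^-=[-0.1074, 2.0937]  P^-=[0.5955 -0.0164; -0.0164 0.7645]  S=[0.9452]  K=[0.6295; 0.0069]  nu=[1.5046]  x^+=[0.8397, 2.1041]  P^+=[0.2209 -0.0205; -0.0205 0.7645]
step 2: x^-=[0.4867, 2.5246]  P^-=[0.3719 -0.0799; -0.0799 1.1415]  S=[0.7181]  K=[0.5145; -0.0635]  nu=[-3.1224]  x^+=[-1.1199, 2.7230]  P^+=[0.1818 -0.0564; -0.0564 1.1386]
step 3: x^-=[-1.0913, 2.9362]  P^-=[0.3549 -0.1500; -0.1500 1.6145]  S=[0.6974]  K=[0.5025; -0.1457]  nu=[1.6532]  x^+=[-0.2606, 2.6954]  P^+=[0.1788 -0.0990; -0.0990 1.5997]

innov = [1.6532]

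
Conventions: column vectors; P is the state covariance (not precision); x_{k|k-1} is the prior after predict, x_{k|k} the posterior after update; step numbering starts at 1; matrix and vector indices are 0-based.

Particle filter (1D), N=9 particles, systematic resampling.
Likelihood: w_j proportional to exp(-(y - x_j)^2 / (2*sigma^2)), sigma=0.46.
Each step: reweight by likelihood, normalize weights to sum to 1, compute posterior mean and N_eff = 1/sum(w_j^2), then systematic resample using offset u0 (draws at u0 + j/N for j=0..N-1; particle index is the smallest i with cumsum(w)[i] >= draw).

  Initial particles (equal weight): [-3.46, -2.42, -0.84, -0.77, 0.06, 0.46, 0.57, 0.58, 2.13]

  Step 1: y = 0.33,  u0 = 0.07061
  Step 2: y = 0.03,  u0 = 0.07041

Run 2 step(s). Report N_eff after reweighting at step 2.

step 1: w=[0.0000, 0.0000, 0.0108, 0.0158, 0.2316, 0.2643, 0.2401, 0.2373, 0.0001]  mean=0.3890  Neff=4.2051  idx=[4, 4, 5, 5, 5, 6, 6, 7, 7]
step 2: w=[0.1687, 0.1687, 0.1092, 0.1092, 0.1092, 0.0849, 0.0849, 0.0827, 0.0827]  mean=0.3636  Neff=8.2824  idx=[0, 1, 1, 2, 3, 4, 5, 7, 8]

N_eff = 8.2824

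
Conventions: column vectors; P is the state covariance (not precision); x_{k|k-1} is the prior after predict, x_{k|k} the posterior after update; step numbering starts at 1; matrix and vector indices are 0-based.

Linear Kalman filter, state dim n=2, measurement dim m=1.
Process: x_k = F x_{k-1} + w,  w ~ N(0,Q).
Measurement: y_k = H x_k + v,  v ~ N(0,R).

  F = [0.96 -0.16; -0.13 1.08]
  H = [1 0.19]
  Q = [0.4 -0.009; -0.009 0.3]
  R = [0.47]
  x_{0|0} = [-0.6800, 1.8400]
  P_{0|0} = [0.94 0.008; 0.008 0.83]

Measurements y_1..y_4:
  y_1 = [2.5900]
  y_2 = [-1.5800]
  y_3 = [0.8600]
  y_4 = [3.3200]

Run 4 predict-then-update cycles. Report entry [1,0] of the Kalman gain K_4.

step 1: x^-=[-0.9472, 2.0756]  P^-=[1.2851 -0.2613; -0.2613 1.2818]  S=[1.7021]  K=[0.7258; -0.0104]  nu=[3.1428]  x^+=[1.3340, 2.0428]  P^+=[0.3883 -0.2484; -0.2484 1.2816]
step 2: x^-=[0.9538, 2.0328]  P^-=[0.8670 -0.5416; -0.5416 1.8711]  S=[1.1987]  K=[0.6374; -0.1553]  nu=[-2.9200]  x^+=[-0.9075, 2.4862]  P^+=[0.3800 -0.4230; -0.4230 1.8422]
step 3: x^-=[-1.2690, 2.8031]  P^-=[0.9273 -0.8221; -0.8221 2.5740]  S=[1.1778]  K=[0.6547; -0.2828]  nu=[1.5964]  x^+=[-0.2239, 2.3516]  P^+=[0.4225 -0.6041; -0.6041 2.4798]
step 4: x^-=[-0.5912, 2.5689]  P^-=[1.0384 -1.1291; -1.1291 3.3692]  S=[1.2010]  K=[0.6860; -0.4071]  nu=[3.4231]  x^+=[1.7571, 1.1752]  P^+=[0.4732 -0.7937; -0.7937 3.1701]

K[1,0] = -0.4071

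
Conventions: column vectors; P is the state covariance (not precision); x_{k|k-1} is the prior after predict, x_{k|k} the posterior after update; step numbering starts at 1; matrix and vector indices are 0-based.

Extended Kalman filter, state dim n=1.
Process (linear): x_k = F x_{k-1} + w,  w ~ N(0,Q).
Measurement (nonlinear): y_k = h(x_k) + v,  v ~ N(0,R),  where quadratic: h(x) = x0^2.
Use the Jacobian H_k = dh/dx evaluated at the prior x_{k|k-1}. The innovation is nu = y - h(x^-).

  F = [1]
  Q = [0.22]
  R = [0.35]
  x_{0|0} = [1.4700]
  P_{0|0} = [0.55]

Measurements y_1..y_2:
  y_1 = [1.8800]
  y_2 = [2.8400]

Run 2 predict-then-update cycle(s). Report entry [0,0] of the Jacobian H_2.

step 1: x^-=[1.4700]  P^-=[0.7700]  H_jac=[2.9400]  S=[7.0056]  K=[0.3231]  nu=[-0.2809]  x^+=[1.3792]  P^+=[0.0385]
step 2: x^-=[1.3792]  P^-=[0.2585]  H_jac=[2.7585]  S=[2.3167]  K=[0.3078]  nu=[0.9377]  x^+=[1.6678]  P^+=[0.0390]

H_jac[0,0] = 2.7585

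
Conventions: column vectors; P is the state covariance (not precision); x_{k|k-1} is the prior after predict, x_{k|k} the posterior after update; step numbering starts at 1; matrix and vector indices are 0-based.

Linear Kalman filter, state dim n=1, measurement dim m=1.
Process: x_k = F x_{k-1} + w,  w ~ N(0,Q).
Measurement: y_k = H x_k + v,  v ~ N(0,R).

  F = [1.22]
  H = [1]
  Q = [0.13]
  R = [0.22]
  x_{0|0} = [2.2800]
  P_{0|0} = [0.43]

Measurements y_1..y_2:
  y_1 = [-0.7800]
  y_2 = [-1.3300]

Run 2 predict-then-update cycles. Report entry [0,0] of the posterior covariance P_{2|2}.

P_post[0,0] = 0.1400

step 1: x^-=[2.7816]  P^-=[0.7700]  S=[0.9900]  K=[0.7778]  nu=[-3.5616]  x^+=[0.0115]  P^+=[0.1711]
step 2: x^-=[0.0140]  P^-=[0.3847]  S=[0.6047]  K=[0.6362]  nu=[-1.3440]  x^+=[-0.8410]  P^+=[0.1400]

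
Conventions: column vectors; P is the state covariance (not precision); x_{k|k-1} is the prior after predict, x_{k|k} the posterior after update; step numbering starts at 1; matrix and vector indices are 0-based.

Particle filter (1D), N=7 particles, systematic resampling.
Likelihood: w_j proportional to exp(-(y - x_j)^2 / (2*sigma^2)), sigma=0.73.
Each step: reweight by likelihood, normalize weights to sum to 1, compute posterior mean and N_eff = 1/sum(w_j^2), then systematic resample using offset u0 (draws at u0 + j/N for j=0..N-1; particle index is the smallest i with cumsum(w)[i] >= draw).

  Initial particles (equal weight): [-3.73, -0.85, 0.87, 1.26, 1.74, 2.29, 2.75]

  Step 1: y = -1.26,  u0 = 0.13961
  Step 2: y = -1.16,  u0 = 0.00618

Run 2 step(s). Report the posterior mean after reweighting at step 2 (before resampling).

step 1: w=[0.0037, 0.9769, 0.0162, 0.0030, 0.0002, 0.0000, 0.0000]  mean=-0.8260  Neff=1.0476  idx=[1, 1, 1, 1, 1, 1, 2]
step 2: w=[0.1660, 0.1660, 0.1660, 0.1660, 0.1660, 0.1660, 0.0038]  mean=-0.8435  Neff=6.0454  idx=[0, 0, 1, 2, 3, 4, 5]

post_mean = -0.8435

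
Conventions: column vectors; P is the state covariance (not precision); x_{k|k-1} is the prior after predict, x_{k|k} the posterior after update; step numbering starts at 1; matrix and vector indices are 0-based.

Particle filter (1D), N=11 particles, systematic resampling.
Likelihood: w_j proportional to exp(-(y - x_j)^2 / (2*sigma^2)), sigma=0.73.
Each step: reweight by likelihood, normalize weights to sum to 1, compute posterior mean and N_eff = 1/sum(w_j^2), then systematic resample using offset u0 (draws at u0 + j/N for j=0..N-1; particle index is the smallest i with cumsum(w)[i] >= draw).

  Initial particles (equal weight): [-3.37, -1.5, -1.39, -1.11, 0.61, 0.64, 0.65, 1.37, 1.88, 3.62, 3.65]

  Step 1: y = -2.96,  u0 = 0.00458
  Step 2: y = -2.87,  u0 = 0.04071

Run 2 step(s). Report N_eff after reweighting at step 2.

step 1: w=[0.7567, 0.1199, 0.0877, 0.0357, 0.0000, 0.0000, 0.0000, 0.0000, 0.0000, 0.0000, 0.0000]  mean=-2.8914  Neff=1.6781  idx=[0, 0, 0, 0, 0, 0, 0, 0, 0, 1, 2]
step 2: w=[0.1066, 0.1066, 0.1066, 0.1066, 0.1066, 0.1066, 0.1066, 0.1066, 0.1066, 0.0232, 0.0173]  mean=-3.2925  Neff=9.6953  idx=[0, 1, 2, 2, 3, 4, 5, 6, 7, 8, 8]

N_eff = 9.6953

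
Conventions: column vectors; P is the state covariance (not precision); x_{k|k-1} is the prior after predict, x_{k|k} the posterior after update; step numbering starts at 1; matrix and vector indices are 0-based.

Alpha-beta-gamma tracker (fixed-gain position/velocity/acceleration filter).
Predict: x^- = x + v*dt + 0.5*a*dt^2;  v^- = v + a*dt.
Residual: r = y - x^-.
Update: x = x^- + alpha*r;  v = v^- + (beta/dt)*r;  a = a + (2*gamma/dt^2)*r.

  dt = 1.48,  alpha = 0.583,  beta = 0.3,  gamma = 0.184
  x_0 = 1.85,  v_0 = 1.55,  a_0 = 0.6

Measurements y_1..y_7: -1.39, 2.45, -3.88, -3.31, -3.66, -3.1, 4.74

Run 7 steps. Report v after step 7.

v_post = 2.6450

step 1: x_pred=4.8011  r=-6.1911  x^+=1.1917  v^+=1.1830  a^+=-0.4401
step 2: x_pred=2.4606  r=-0.0106  x^+=2.4544  v^+=0.5295  a^+=-0.4419
step 3: x_pred=2.7541  r=-6.6341  x^+=-1.1136  v^+=-1.4693  a^+=-1.5565
step 4: x_pred=-4.9928  r=1.6828  x^+=-4.0117  v^+=-3.4318  a^+=-1.2738
step 5: x_pred=-10.4858  r=6.8258  x^+=-6.5063  v^+=-3.9333  a^+=-0.1270
step 6: x_pred=-12.4668  r=9.3668  x^+=-7.0059  v^+=-2.2226  a^+=1.4467
step 7: x_pred=-8.7110  r=13.4510  x^+=-0.8691  v^+=2.6450  a^+=3.7065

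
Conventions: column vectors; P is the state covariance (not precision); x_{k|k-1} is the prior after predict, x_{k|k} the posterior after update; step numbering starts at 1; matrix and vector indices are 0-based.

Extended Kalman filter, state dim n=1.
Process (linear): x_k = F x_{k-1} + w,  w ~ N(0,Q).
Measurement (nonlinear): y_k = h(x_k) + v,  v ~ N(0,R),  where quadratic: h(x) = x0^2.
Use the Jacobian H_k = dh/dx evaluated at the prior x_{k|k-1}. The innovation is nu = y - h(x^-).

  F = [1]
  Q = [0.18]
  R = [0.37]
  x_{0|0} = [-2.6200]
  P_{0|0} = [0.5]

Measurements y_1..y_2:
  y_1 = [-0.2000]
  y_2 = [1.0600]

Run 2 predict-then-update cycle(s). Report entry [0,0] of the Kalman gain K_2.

K[0,0] = -0.3000

step 1: x^-=[-2.6200]  P^-=[0.6800]  H_jac=[-5.2400]  S=[19.0412]  K=[-0.1871]  nu=[-7.0644]  x^+=[-1.2980]  P^+=[0.0132]
step 2: x^-=[-1.2980]  P^-=[0.1932]  H_jac=[-2.5961]  S=[1.6722]  K=[-0.3000]  nu=[-0.6249]  x^+=[-1.1106]  P^+=[0.0428]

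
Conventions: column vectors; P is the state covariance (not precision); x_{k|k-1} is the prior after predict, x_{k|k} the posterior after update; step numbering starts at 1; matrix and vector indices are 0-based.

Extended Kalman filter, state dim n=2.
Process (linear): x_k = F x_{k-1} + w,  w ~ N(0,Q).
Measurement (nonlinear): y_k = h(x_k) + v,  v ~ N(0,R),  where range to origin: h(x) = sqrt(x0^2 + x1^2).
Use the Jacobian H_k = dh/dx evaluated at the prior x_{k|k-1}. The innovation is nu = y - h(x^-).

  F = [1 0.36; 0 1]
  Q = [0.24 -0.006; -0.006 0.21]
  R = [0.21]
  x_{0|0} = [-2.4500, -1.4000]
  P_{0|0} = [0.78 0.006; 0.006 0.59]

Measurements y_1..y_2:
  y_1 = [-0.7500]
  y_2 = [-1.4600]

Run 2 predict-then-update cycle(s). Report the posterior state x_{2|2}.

step 1: x^-=[-2.9540, -1.4000]  P^-=[1.1008 0.2124; 0.2124 0.8000]  H_jac=[-0.9037 -0.4283]  S=[1.4200]  K=[-0.7646; -0.3764]  nu=[-4.0190]  x^+=[0.1187, 0.1129]  P^+=[0.2707 -0.1963; -0.1963 0.5988]
step 2: x^-=[0.1594, 0.1129]  P^-=[0.4470 0.0133; 0.0133 0.8088]  H_jac=[0.8160 0.5780]  S=[0.7904]  K=[0.4712; 0.6052]  nu=[-1.6553]  x^+=[-0.6206, -0.8889]  P^+=[0.2715 -0.2121; -0.2121 0.5193]

x_post = [-0.6206, -0.8889]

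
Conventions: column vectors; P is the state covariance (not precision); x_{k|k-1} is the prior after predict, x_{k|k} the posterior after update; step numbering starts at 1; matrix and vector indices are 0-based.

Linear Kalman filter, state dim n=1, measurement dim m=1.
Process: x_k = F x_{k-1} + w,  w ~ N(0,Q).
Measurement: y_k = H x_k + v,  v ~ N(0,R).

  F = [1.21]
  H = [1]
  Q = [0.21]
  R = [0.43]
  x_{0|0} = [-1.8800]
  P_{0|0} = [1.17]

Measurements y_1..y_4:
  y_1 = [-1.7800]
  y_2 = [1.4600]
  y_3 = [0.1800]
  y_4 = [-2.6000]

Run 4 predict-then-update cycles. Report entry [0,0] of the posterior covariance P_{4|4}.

P_post[0,0] = 0.2466

step 1: x^-=[-2.2748]  P^-=[1.9230]  S=[2.3530]  K=[0.8173]  nu=[0.4948]  x^+=[-1.8704]  P^+=[0.3514]
step 2: x^-=[-2.2632]  P^-=[0.7245]  S=[1.1545]  K=[0.6275]  nu=[3.7232]  x^+=[0.0733]  P^+=[0.2698]
step 3: x^-=[0.0887]  P^-=[0.6051]  S=[1.0351]  K=[0.5846]  nu=[0.0913]  x^+=[0.1421]  P^+=[0.2514]
step 4: x^-=[0.1719]  P^-=[0.5780]  S=[1.0080]  K=[0.5734]  nu=[-2.7719]  x^+=[-1.4176]  P^+=[0.2466]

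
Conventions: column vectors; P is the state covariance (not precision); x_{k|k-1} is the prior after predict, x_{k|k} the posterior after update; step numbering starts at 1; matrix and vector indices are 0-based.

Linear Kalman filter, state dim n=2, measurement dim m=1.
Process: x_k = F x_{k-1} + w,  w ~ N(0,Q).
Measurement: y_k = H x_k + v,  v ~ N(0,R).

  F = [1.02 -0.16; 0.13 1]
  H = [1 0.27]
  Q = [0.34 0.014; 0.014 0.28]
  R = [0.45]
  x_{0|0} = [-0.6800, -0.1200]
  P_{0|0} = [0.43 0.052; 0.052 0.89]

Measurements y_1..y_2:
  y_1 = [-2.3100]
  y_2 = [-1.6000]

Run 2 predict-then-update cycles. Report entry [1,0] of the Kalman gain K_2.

K[1,0] = 0.0381

step 1: x^-=[-0.6744, -0.2084]  P^-=[0.7932 -0.0194; -0.0194 1.1908]  S=[1.3195]  K=[0.5971; 0.2289]  nu=[-1.5793]  x^+=[-1.6175, -0.5700]  P^+=[0.3227 -0.1998; -0.1998 1.1216]
step 2: x^-=[-1.5586, -0.7802]  P^-=[0.7696 -0.3223; -0.3223 1.3551]  S=[1.1444]  K=[0.5965; 0.0381]  nu=[0.1693]  x^+=[-1.4577, -0.7738]  P^+=[0.3625 -0.3483; -0.3483 1.3535]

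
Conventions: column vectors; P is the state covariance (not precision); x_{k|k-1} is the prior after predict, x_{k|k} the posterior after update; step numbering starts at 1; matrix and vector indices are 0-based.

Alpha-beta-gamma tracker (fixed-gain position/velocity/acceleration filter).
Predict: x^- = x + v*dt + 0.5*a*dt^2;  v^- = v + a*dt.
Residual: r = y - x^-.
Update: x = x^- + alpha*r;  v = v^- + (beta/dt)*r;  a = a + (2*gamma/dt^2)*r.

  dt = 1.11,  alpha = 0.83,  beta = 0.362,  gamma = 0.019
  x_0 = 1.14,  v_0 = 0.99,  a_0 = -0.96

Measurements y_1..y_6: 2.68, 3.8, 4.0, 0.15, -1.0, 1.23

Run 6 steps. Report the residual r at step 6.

resid = 6.2697

step 1: x_pred=1.6475  r=1.0325  x^+=2.5045  v^+=0.2611  a^+=-0.9282
step 2: x_pred=2.2225  r=1.5775  x^+=3.5318  v^+=-0.2547  a^+=-0.8795
step 3: x_pred=2.7073  r=1.2927  x^+=3.7802  v^+=-0.8093  a^+=-0.8396
step 4: x_pred=2.3646  r=-2.2146  x^+=0.5265  v^+=-2.4636  a^+=-0.9079
step 5: x_pred=-2.7674  r=1.7674  x^+=-1.3005  v^+=-2.8950  a^+=-0.8534
step 6: x_pred=-5.0397  r=6.2697  x^+=0.1642  v^+=-1.7976  a^+=-0.6601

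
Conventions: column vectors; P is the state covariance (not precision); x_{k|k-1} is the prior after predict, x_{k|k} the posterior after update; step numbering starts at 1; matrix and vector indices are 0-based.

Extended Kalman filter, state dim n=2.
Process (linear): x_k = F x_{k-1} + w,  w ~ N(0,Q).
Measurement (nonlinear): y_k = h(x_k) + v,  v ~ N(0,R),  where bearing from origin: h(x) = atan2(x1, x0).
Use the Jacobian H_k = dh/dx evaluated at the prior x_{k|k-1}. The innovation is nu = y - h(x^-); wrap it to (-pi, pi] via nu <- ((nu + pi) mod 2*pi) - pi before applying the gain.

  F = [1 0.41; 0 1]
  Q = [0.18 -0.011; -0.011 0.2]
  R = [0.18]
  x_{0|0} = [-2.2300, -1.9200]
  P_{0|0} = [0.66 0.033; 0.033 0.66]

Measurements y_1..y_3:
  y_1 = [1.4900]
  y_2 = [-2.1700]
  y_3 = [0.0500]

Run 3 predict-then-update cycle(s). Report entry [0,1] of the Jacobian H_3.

H_jac[0,1] = -0.1924

step 1: x^-=[-3.0172, -1.9200]  P^-=[0.9780 0.2926; 0.2926 0.8600]  H_jac=[0.1501 -0.2359]  S=[0.2292]  K=[0.3394; -0.6936]  nu=[-2.2183]  x^+=[-3.7702, -0.3814]  P^+=[0.9516 0.3466; 0.3466 0.7498]
step 2: x^-=[-3.9266, -0.3814]  P^-=[1.5418 0.6430; 0.6430 0.9498]  H_jac=[0.0245 -0.2523]  S=[0.2334]  K=[-0.5330; -0.9590]  nu=[0.8748]  x^+=[-4.3928, -1.2203]  P^+=[1.4755 0.5236; 0.5236 0.7351]
step 3: x^-=[-4.8932, -1.2203]  P^-=[2.2084 0.8140; 0.8140 0.9351]  H_jac=[0.0480 -0.1924]  S=[0.2047]  K=[-0.2475; -0.6882]  nu=[2.9472]  x^+=[-5.6225, -3.2485]  P^+=[2.1959 0.7791; 0.7791 0.8381]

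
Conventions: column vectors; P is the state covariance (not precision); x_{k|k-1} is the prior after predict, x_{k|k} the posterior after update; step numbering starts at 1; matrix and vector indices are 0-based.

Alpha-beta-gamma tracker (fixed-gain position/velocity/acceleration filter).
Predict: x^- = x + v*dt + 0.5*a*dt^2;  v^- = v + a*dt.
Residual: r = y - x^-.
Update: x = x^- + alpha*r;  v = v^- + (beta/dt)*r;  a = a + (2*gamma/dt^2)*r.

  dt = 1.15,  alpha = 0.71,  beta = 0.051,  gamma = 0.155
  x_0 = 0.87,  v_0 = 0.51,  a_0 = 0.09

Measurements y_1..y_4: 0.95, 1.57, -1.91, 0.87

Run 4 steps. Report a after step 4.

step 1: x_pred=1.5160  r=-0.5660  x^+=1.1141  v^+=0.5884  a^+=-0.0427
step 2: x_pred=1.7626  r=-0.1926  x^+=1.6258  v^+=0.5308  a^+=-0.0878
step 3: x_pred=2.1782  r=-4.0882  x^+=-0.7244  v^+=0.2485  a^+=-1.0461
step 4: x_pred=-1.1304  r=2.0004  x^+=0.2899  v^+=-0.8658  a^+=-0.5772

a_post = -0.5772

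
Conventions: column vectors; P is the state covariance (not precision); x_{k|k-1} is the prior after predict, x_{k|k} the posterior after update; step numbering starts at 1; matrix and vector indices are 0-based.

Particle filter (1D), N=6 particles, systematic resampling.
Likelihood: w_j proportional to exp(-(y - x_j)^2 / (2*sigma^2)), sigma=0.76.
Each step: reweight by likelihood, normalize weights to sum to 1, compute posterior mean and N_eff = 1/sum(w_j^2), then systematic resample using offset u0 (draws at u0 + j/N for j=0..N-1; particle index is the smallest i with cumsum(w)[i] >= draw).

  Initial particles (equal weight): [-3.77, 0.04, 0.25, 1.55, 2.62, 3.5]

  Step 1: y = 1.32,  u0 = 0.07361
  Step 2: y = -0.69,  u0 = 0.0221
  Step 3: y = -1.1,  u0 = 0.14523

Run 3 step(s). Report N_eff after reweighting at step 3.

N_eff = 5.7795

step 1: w=[0.0000, 0.1333, 0.2043, 0.5259, 0.1275, 0.0090]  mean=1.2370  Neff=2.8376  idx=[1, 2, 3, 3, 3, 4]
step 2: w=[0.5555, 0.4101, 0.0114, 0.0114, 0.0114, 0.0001]  mean=0.1781  Neff=2.0958  idx=[0, 0, 0, 0, 1, 1]
step 3: w=[0.1897, 0.1897, 0.1897, 0.1897, 0.1206, 0.1206]  mean=0.0907  Neff=5.7795  idx=[0, 1, 2, 3, 4, 5]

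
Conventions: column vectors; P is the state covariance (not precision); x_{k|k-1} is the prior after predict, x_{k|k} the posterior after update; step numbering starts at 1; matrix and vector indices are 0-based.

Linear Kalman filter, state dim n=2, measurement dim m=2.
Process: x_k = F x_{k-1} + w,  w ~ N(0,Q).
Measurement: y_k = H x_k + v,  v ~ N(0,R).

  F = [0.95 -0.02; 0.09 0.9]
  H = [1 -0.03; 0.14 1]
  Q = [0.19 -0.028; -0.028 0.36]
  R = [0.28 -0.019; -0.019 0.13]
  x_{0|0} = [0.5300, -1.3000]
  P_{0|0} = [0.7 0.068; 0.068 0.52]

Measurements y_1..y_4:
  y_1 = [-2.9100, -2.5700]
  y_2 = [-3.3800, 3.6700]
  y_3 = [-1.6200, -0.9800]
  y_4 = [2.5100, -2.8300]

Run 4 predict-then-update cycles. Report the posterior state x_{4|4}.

step 1: x^-=[0.5295, -1.1223]  P^-=[0.8194 0.0805; 0.0805 0.7979]  S=[1.0953 0.1519; 0.1519 0.9665]  K=[0.7339 0.0866; -0.0659 0.8476]  nu=[-3.4732, -1.5218]  x^+=[-2.1512, -2.1832]  P^+=[0.2029 -0.0311; -0.0311 0.1158]
step 2: x^-=[-2.0000, -2.1585]  P^-=[0.3744 -0.0393; -0.0393 0.4504]  S=[0.6571 -0.0192; -0.0192 0.5767]  K=[0.5727 0.0419; -0.0578 0.7695]  nu=[-1.4448, 6.1085]  x^+=[-2.5717, 2.6254]  P^+=[0.1587 -0.0277; -0.0277 0.1050]
step 3: x^-=[-2.4956, 2.1314]  P^-=[0.3343 -0.0399; -0.0399 0.4419]  S=[0.6171 -0.0252; -0.0252 0.5672]  K=[0.5452 0.0364; -0.0549 0.7667]  nu=[0.9396, -2.7620]  x^+=[-2.0838, -0.0377]  P^+=[0.1512 -0.0268; -0.0268 0.1045]
step 4: x^-=[-1.9789, -0.2215]  P^-=[0.3275 -0.0398; -0.0398 0.4415]  S=[0.6103 -0.0260; -0.0260 0.5668]  K=[0.5401 0.0355; -0.0542 0.7666]  nu=[4.4822, -2.3315]  x^+=[0.3593, -2.2520]  P^+=[0.1498 -0.0266; -0.0266 0.1044]

x_post = [0.3593, -2.2520]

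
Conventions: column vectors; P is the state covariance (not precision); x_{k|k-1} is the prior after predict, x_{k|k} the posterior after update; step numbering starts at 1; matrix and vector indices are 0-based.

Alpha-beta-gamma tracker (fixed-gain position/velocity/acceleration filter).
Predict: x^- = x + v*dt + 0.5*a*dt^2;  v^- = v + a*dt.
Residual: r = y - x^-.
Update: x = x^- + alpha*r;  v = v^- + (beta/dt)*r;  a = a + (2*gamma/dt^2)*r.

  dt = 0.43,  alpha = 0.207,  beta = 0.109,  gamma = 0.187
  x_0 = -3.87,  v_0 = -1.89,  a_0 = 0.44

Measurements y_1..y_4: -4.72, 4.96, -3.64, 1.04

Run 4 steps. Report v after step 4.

v_post = 15.3191

step 1: x_pred=-4.6420  r=-0.0780  x^+=-4.6582  v^+=-1.7206  a^+=0.2823
step 2: x_pred=-5.3719  r=10.3319  x^+=-3.2332  v^+=1.0198  a^+=21.1808
step 3: x_pred=-0.8365  r=-2.8035  x^+=-1.4168  v^+=9.4169  a^+=15.5101
step 4: x_pred=4.0663  r=-3.0263  x^+=3.4399  v^+=15.3191  a^+=9.3887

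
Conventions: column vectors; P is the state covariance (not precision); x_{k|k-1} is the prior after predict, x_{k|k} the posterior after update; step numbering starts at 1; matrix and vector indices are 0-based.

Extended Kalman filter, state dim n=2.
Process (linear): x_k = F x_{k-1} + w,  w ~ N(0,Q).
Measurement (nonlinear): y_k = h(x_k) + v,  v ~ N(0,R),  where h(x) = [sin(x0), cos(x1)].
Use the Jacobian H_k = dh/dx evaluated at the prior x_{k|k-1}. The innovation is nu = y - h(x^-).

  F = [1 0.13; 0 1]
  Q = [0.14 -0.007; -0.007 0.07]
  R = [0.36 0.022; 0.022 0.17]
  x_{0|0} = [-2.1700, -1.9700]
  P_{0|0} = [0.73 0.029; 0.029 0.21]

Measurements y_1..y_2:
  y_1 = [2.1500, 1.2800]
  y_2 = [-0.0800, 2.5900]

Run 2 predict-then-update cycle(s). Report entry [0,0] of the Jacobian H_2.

step 1: x^-=[-2.4261, -1.9700]  P^-=[0.8811 0.0493; 0.0493 0.2800]  H_jac=[-0.7548 0.0000; 0.0000 0.9214]  S=[0.8619 -0.0123; -0.0123 0.4077]  K=[-0.7703 0.0882; -0.0342 0.6318]  nu=[2.8060, 1.6687]  x^+=[-4.4403, -1.0117]  P^+=[0.3648 -0.0021; -0.0021 0.1157]
step 2: x^-=[-4.5718, -1.0117]  P^-=[0.5062 0.0059; 0.0059 0.1857]  H_jac=[-0.1401 0.0000; 0.0000 0.8477]  S=[0.3699 0.0213; 0.0213 0.3035]  K=[-0.1934 0.0301; -0.0322 0.5211]  nu=[-1.0701, 2.0596]  x^+=[-4.3028, 0.0961]  P^+=[0.4924 0.0010; 0.0010 0.1037]

H_jac[0,0] = -0.1401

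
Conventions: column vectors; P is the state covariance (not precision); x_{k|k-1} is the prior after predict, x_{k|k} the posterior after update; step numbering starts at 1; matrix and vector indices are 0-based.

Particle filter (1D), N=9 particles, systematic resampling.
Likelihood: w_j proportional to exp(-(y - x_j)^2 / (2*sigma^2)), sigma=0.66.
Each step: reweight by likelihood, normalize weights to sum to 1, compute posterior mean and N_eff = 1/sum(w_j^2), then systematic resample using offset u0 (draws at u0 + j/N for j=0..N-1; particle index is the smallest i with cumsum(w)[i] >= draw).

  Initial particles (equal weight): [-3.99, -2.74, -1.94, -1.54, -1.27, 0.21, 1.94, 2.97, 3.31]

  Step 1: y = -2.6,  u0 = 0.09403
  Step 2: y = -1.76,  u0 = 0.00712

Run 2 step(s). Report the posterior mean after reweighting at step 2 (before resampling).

step 1: w=[0.0518, 0.4656, 0.2888, 0.1311, 0.0625, 0.0001, 0.0000, 0.0000, 0.0000]  mean=-2.3243  Neff=3.0862  idx=[1, 1, 1, 1, 2, 2, 2, 3, 4]
step 2: w=[0.0561, 0.0561, 0.0561, 0.0561, 0.1626, 0.1626, 0.1626, 0.1597, 0.1281]  mean=-1.9697  Neff=7.4709  idx=[0, 2, 4, 4, 5, 6, 6, 7, 8]

post_mean = -1.9697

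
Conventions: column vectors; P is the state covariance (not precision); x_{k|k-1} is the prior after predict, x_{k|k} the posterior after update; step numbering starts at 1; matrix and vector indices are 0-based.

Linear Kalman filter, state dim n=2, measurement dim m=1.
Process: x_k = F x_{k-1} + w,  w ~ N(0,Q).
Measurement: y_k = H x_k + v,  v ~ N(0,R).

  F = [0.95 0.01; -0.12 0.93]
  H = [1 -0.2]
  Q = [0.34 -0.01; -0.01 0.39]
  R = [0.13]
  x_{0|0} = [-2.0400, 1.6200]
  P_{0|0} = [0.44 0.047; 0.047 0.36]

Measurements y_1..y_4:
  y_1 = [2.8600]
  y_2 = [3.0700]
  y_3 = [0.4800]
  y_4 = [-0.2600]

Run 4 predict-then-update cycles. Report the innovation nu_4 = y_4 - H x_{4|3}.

innov = [-1.2337]

step 1: x^-=[-1.9218, 1.7514]  P^-=[0.7380 -0.0153; -0.0153 0.6972]  S=[0.9021]  K=[0.8216; -0.1716]  nu=[5.1321]  x^+=[2.2945, 0.8708]  P^+=[0.1292 0.1118; 0.1118 0.6706]
step 2: x^-=[2.1885, 0.5345]  P^-=[0.4588 0.0802; 0.0802 0.9469]  S=[0.5946]  K=[0.7446; -0.1837]  nu=[0.9884]  x^+=[2.9245, 0.3529]  P^+=[0.1291 0.1615; 0.1615 0.9269]
step 3: x^-=[2.7818, -0.0227]  P^-=[0.4597 0.1264; 0.1264 1.1575]  S=[0.5854]  K=[0.7420; -0.1795]  nu=[-2.3063]  x^+=[1.0704, 0.3913]  P^+=[0.1373 0.2044; 0.2044 1.1386]
step 4: x^-=[1.0208, 0.2355]  P^-=[0.4679 0.1653; 0.1653 1.3311]  S=[0.5851]  K=[0.7433; -0.1726]  nu=[-1.2337]  x^+=[0.1038, 0.4484]  P^+=[0.1447 0.2403; 0.2403 1.3137]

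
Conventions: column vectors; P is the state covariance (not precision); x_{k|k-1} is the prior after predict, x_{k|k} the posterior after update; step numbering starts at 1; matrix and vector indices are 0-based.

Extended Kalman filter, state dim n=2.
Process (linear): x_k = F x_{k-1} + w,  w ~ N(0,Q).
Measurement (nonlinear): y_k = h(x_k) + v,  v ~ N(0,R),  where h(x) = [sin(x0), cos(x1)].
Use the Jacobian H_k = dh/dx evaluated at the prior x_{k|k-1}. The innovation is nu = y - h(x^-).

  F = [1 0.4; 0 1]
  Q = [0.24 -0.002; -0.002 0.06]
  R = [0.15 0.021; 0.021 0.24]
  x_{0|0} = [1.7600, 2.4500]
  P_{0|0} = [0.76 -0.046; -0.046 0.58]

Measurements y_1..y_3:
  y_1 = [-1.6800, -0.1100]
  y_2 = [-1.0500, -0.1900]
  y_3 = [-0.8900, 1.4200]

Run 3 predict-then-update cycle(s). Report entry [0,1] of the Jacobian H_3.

H_jac[0,1] = 0.0000

step 1: x^-=[2.7400, 2.4500]  P^-=[1.0560 0.1840; 0.1840 0.6400]  H_jac=[-0.9204 0.0000; 0.0000 -0.6378]  S=[1.0447 0.1290; 0.1290 0.5003]  K=[-0.9311 0.0056; -0.0634 -0.7995]  nu=[-2.0709, 0.6602]  x^+=[4.6719, 2.0534]  P^+=[0.1516 0.0286; 0.0286 0.3029]
step 2: x^-=[5.4933, 2.0534]  P^-=[0.4629 0.1477; 0.1477 0.3629]  H_jac=[0.7039 0.0000; 0.0000 -0.8858]  S=[0.3794 -0.0711; -0.0711 0.5248]  K=[0.8334 -0.1364; 0.1634 -0.5905]  nu=[-0.3397, 0.2741]  x^+=[5.1728, 1.8360]  P^+=[0.1735 0.0172; 0.0172 0.1561]
step 3: x^-=[5.9072, 1.8360]  P^-=[0.4523 0.0777; 0.0777 0.2161]  H_jac=[0.9301 0.0000; 0.0000 -0.9650]  S=[0.5413 -0.0487; -0.0487 0.4413]  K=[0.7695 -0.0849; 0.0918 -0.4625]  nu=[-0.5228, 1.6822]  x^+=[5.3621, 1.0100]  P^+=[0.1222 0.0044; 0.0044 0.1130]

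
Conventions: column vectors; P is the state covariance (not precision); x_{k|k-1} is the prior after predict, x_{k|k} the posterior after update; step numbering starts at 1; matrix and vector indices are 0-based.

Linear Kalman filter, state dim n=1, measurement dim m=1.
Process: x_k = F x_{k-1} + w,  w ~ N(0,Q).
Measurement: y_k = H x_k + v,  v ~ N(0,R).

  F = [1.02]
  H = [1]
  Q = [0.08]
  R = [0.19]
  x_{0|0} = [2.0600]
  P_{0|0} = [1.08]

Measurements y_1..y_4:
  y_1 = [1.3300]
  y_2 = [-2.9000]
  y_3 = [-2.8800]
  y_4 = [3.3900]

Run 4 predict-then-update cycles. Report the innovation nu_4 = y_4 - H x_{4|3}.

step 1: x^-=[2.1012]  P^-=[1.2036]  S=[1.3936]  K=[0.8637]  nu=[-0.7712]  x^+=[1.4351]  P^+=[0.1641]
step 2: x^-=[1.4638]  P^-=[0.2507]  S=[0.4407]  K=[0.5689]  nu=[-4.3638]  x^+=[-1.0187]  P^+=[0.1081]
step 3: x^-=[-1.0391]  P^-=[0.1925]  S=[0.3825]  K=[0.5032]  nu=[-1.8409]  x^+=[-1.9655]  P^+=[0.0956]
step 4: x^-=[-2.0048]  P^-=[0.1795]  S=[0.3695]  K=[0.4858]  nu=[5.3948]  x^+=[0.6158]  P^+=[0.0923]

innov = [5.3948]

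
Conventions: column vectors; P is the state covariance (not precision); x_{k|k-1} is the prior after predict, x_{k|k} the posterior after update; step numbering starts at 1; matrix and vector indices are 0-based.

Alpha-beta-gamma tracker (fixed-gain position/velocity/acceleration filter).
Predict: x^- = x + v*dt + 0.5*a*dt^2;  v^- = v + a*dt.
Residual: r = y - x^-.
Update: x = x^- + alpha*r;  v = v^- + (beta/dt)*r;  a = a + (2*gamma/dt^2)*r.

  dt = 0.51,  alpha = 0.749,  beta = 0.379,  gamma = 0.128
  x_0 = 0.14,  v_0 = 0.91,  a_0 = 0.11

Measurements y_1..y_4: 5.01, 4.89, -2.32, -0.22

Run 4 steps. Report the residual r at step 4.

resid = 1.1229

step 1: x_pred=0.6184  r=4.3916  x^+=3.9077  v^+=4.2297  a^+=4.4324
step 2: x_pred=6.6413  r=-1.7513  x^+=5.3296  v^+=5.1887  a^+=2.7087
step 3: x_pred=8.3281  r=-10.6481  x^+=0.3527  v^+=-1.3428  a^+=-7.7715
step 4: x_pred=-1.3429  r=1.1229  x^+=-0.5018  v^+=-4.4719  a^+=-6.6664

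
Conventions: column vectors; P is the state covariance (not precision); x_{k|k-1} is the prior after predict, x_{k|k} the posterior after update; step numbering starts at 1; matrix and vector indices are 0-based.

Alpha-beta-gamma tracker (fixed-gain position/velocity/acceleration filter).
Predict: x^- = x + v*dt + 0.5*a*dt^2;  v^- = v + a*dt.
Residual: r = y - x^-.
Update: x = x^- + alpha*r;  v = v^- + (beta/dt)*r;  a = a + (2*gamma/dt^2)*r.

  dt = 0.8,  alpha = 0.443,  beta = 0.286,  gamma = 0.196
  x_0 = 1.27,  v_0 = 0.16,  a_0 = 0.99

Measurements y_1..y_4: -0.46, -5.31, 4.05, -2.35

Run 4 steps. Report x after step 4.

step 1: x_pred=1.7148  r=-2.1748  x^+=0.7514  v^+=0.1745  a^+=-0.3421
step 2: x_pred=0.7815  r=-6.0915  x^+=-1.9170  v^+=-2.2769  a^+=-4.0731
step 3: x_pred=-5.0419  r=9.0919  x^+=-1.0142  v^+=-2.2850  a^+=1.4957
step 4: x_pred=-2.3636  r=0.0136  x^+=-2.3576  v^+=-1.0836  a^+=1.5040

x_post = -2.3576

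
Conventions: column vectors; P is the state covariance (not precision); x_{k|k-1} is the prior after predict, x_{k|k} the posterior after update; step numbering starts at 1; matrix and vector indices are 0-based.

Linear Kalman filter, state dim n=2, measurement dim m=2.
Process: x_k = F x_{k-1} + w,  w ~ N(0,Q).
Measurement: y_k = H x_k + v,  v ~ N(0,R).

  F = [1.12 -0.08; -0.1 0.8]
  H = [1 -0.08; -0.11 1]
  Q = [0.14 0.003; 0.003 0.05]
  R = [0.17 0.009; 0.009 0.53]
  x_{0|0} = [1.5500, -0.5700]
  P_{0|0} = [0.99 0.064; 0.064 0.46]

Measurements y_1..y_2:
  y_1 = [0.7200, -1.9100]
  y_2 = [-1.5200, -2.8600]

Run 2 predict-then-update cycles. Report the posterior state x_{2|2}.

x_post = [-0.6689, -1.3111]

step 1: x^-=[1.7816, -0.6110]  P^-=[1.3733 -0.0795; -0.0795 0.3441]  S=[1.5582 -0.2498; -0.2498 0.9082]  K=[0.8837 -0.0108; -0.0067 0.3866]  nu=[-1.1105, -1.1030]  x^+=[0.8122, -1.0300]  P^+=[0.1516 0.0189; 0.0189 0.2069]
step 2: x^-=[0.9921, -0.9053]  P^-=[0.3282 -0.0101; -0.0101 0.1809]  S=[0.5009 -0.0518; -0.0518 0.7171]  K=[0.6549 -0.0172; -0.0231 0.2522]  nu=[-2.5845, -1.8456]  x^+=[-0.6689, -1.3111]  P^+=[0.1119 0.0091; 0.0091 0.1345]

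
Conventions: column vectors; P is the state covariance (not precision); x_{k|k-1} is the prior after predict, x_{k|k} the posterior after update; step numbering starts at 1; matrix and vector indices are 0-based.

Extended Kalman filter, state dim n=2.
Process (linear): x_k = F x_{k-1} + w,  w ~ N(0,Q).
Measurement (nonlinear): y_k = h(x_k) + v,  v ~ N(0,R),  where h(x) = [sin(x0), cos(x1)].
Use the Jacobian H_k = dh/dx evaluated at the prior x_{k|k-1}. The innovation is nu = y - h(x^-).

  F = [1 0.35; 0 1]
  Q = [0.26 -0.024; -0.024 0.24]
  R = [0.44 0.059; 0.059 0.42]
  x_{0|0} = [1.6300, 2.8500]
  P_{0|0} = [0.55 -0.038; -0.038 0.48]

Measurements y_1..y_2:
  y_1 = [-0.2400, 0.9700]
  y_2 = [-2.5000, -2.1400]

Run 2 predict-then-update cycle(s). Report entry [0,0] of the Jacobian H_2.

step 1: x^-=[2.6275, 2.8500]  P^-=[0.8422 0.1060; 0.1060 0.7200]  H_jac=[-0.8707 0.0000; 0.0000 -0.2875]  S=[1.0785 0.0855; 0.0855 0.4795]  K=[-0.6846 0.0586; -0.0521 -0.4224]  nu=[-0.7317, 1.9278]  x^+=[3.2413, 2.0739]  P^+=[0.3420 0.0549; 0.0549 0.6278]
step 2: x^-=[3.9672, 2.0739]  P^-=[0.7173 0.2507; 0.2507 0.8678]  H_jac=[-0.6781 0.0000; 0.0000 -0.8761]  S=[0.7699 0.2079; 0.2079 1.0861]  K=[-0.6087 -0.0857; -0.0335 -0.6936]  nu=[-1.7650, -1.6579]  x^+=[5.1836, 3.2828]  P^+=[0.4024 0.0821; 0.0821 0.3348]

H_jac[0,0] = -0.6781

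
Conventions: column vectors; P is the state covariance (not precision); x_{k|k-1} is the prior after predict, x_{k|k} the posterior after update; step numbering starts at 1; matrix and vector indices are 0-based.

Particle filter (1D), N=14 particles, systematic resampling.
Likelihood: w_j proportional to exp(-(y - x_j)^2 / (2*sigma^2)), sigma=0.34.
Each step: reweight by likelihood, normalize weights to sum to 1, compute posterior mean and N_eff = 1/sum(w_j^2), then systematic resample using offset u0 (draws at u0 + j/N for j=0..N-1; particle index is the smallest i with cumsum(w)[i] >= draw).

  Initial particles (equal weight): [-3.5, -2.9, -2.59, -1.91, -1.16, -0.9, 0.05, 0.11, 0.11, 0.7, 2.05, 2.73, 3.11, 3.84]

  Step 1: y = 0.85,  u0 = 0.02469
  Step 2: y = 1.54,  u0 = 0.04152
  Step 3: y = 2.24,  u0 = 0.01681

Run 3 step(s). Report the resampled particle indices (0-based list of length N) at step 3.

step 1: w=[0.0000, 0.0000, 0.0000, 0.0000, 0.0000, 0.0000, 0.0542, 0.0808, 0.0808, 0.7826, 0.0017, 0.0000, 0.0000, 0.0000]  mean=0.5718  Neff=1.5911  idx=[6, 7, 8, 9, 9, 9, 9, 9, 9, 9, 9, 9, 9, 9]
step 2: w=[0.0001, 0.0003, 0.0003, 0.0908, 0.0908, 0.0908, 0.0908, 0.0908, 0.0908, 0.0908, 0.0908, 0.0908, 0.0908, 0.0908]  mean=0.6996  Neff=11.0150  idx=[3, 4, 5, 5, 6, 7, 8, 8, 9, 10, 11, 12, 12, 13]
step 3: w=[0.0714, 0.0714, 0.0714, 0.0714, 0.0714, 0.0714, 0.0714, 0.0714, 0.0714, 0.0714, 0.0714, 0.0714, 0.0714, 0.0714]  mean=0.7000  Neff=14.0000  idx=[0, 1, 2, 3, 4, 5, 6, 7, 8, 9, 10, 11, 12, 13]

resampled_idx = [0, 1, 2, 3, 4, 5, 6, 7, 8, 9, 10, 11, 12, 13]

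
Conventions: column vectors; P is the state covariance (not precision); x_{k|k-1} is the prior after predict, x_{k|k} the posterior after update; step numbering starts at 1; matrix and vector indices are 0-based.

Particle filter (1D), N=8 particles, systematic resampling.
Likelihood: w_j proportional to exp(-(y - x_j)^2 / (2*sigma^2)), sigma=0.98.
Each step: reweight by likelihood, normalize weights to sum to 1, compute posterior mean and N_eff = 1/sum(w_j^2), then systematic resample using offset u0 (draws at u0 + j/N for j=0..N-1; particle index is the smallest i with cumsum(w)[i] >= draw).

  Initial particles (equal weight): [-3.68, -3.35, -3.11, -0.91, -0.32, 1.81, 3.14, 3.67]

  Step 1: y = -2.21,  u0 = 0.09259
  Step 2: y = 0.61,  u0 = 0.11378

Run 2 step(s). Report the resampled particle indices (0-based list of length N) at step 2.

step 1: w=[0.1576, 0.2468, 0.3185, 0.2014, 0.0756, 0.0001, 0.0000, 0.0000]  mean=-2.6045  Neff=4.2835  idx=[0, 1, 1, 2, 2, 2, 3, 4]
step 2: w=[0.0001, 0.0003, 0.0003, 0.0008, 0.0008, 0.0008, 0.3193, 0.6777]  mean=-0.5171  Neff=1.7820  idx=[6, 6, 7, 7, 7, 7, 7, 7]

resampled_idx = [6, 6, 7, 7, 7, 7, 7, 7]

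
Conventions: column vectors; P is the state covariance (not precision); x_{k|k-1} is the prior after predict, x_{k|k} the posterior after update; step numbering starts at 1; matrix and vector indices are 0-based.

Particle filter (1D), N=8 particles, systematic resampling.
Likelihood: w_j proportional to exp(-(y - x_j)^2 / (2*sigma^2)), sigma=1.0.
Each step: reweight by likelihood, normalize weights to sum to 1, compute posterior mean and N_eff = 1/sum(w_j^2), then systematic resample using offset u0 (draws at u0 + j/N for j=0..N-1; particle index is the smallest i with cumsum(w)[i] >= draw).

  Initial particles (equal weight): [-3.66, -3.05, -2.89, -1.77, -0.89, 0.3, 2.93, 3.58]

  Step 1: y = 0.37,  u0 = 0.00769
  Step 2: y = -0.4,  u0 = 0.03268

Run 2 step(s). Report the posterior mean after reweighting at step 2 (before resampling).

post_mean = -0.1805

step 1: w=[0.0002, 0.0018, 0.0031, 0.0632, 0.2821, 0.6225, 0.0236, 0.0036]  mean=-0.1093  Neff=2.1204  idx=[3, 4, 4, 5, 5, 5, 5, 5]
step 2: w=[0.0644, 0.1459, 0.1459, 0.1288, 0.1288, 0.1288, 0.1288, 0.1288]  mean=-0.1805  Neff=7.7148  idx=[0, 1, 2, 3, 4, 5, 6, 7]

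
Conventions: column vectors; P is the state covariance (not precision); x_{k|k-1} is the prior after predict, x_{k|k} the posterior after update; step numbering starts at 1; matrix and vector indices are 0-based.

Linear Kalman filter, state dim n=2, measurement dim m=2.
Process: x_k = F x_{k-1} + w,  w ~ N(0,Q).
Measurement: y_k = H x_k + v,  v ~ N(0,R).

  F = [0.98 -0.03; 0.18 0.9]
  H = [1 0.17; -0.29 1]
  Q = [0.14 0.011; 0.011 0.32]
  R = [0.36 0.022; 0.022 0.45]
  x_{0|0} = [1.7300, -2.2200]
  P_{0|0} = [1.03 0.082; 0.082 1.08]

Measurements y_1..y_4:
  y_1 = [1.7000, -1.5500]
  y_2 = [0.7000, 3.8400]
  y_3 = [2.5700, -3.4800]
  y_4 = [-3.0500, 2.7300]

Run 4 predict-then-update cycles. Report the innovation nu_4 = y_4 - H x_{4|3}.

step 1: x^-=[1.7620, -1.6866]  P^-=[1.1254 0.2354; 0.2354 1.2547]  S=[1.6017 0.1328; 0.1328 1.6628]  K=[0.7370 -0.1135; 0.2225 0.6958]  nu=[0.2247, 0.6476]  x^+=[1.8541, -1.1860]  P^+=[0.2561 0.0394; 0.0394 0.3294]
step 2: x^-=[1.8526, -0.7337]  P^-=[0.3840 0.0818; 0.0818 0.6079]  S=[0.7894 0.0918; 0.0918 1.0427]  K=[0.5126 -0.0734; 0.1712 0.5452]  nu=[-1.0279, 5.1110]  x^+=[0.9504, 1.8766]  P^+=[0.1779 0.0298; 0.0298 0.2577]
step 3: x^-=[0.8751, 1.8600]  P^-=[0.3093 0.0615; 0.0615 0.5442]  S=[0.7059 0.0833; 0.0833 0.9845]  K=[0.4609 -0.0676; 0.1567 0.5214]  nu=[1.3787, -5.0862]  x^+=[1.8544, -0.5757]  P^+=[0.1600 0.0261; 0.0261 0.2456]
step 4: x^-=[1.8346, -0.1844]  P^-=[0.2924 0.0555; 0.0555 0.5326]  S=[0.6866 0.0805; 0.0805 0.9750]  K=[0.4474 -0.0670; 0.1520 0.5172]  nu=[-4.8533, 3.4464]  x^+=[-0.5675, 0.8602]  P^+=[0.1554 0.0248; 0.0248 0.2433]

innov = [-4.8533, 3.4464]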